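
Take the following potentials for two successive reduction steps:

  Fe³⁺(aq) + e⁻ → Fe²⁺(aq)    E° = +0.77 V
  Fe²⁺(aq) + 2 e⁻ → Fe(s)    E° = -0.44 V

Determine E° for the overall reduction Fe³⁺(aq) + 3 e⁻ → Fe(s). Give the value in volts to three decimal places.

-0.037 V

Adding the free-energy changes (−nFE°) of the two steps gives −n₃FE°₃ = −n₁FE°₁ − n₂FE°₂.
E°₃ = (1×+0.77 + 2×-0.44) / 3 = (-0.110) / 3 = -0.037 V.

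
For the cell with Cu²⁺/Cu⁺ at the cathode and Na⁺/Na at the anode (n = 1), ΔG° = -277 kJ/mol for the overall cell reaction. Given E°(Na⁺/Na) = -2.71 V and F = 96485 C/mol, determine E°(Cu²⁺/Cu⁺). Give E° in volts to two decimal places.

E°cell = −ΔG°/(nF) = −(-277×10³)/((1)(96485)) = +2.871 V.
Since Cu²⁺/Cu⁺ is the cathode and Na⁺/Na the anode, E°cell = E°(Cu²⁺/Cu⁺) − E°(Na⁺/Na).
So E°(Cu²⁺/Cu⁺) = E°cell + E°(Na⁺/Na) = +2.871 + (-2.71) = +0.16 V.

+0.16 V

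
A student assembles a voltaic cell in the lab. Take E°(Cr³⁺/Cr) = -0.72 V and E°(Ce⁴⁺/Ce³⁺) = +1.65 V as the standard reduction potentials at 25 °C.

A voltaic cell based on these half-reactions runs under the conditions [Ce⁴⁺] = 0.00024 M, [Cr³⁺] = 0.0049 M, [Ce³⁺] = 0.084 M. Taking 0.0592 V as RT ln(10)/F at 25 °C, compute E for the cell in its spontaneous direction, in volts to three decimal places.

Ce⁴⁺/Ce³⁺ is the cathode (higher E°), Cr³⁺/Cr the anode: E°cell = +1.65 − (-0.72) = +2.37 V, n = 3.
Overall: 3 Ce⁴⁺(aq) + Cr(s) → 3 Ce³⁺(aq) + Cr³⁺(aq)
Q = [Ce³⁺]^3·[Cr³⁺] / ([Ce⁴⁺]^3); log Q = 5.322.
E = E° − (0.0592/n) log Q = +2.37 − (0.0592/3)(5.322) = +2.265 V.

+2.265 V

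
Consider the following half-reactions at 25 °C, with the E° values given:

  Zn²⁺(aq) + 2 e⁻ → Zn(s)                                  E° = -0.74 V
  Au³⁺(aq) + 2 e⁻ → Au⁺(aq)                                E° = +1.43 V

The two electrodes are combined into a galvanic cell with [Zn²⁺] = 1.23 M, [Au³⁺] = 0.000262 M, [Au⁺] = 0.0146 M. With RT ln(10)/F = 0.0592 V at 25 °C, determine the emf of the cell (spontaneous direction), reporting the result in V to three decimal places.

Au³⁺/Au⁺ is the cathode (higher E°), Zn²⁺/Zn the anode: E°cell = +1.43 − (-0.74) = +2.17 V, n = 2.
Overall: Au³⁺(aq) + Zn(s) → Au⁺(aq) + Zn²⁺(aq)
Q = [Au⁺]·[Zn²⁺] / ([Au³⁺]); log Q = 1.836.
E = E° − (0.0592/n) log Q = +2.17 − (0.0592/2)(1.836) = +2.116 V.

+2.116 V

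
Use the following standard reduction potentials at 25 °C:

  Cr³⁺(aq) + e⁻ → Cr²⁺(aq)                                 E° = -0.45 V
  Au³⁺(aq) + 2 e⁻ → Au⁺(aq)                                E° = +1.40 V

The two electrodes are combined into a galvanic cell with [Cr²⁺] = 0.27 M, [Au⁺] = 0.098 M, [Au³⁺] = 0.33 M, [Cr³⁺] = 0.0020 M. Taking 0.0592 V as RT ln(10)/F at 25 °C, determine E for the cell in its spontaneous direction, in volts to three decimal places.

Au³⁺/Au⁺ is the cathode (higher E°), Cr³⁺/Cr²⁺ the anode: E°cell = +1.40 − (-0.45) = +1.85 V, n = 2.
Overall: Au³⁺(aq) + 2 Cr²⁺(aq) → Au⁺(aq) + 2 Cr³⁺(aq)
Q = [Au⁺]·[Cr³⁺]^2 / ([Au³⁺]·[Cr²⁺]^2); log Q = -4.788.
E = E° − (0.0592/n) log Q = +1.85 − (0.0592/2)(-4.788) = +1.992 V.

+1.992 V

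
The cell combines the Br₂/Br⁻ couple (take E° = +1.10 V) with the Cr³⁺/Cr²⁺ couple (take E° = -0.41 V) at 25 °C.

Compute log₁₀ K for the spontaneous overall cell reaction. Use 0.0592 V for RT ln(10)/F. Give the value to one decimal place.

Cathode: Br₂/Br⁻; anode: Cr³⁺/Cr²⁺. E°cell = +1.51 V, n = 2.
log K = nE°cell / 0.0592 = (2)(+1.51) / 0.0592 = 51.0.

51.0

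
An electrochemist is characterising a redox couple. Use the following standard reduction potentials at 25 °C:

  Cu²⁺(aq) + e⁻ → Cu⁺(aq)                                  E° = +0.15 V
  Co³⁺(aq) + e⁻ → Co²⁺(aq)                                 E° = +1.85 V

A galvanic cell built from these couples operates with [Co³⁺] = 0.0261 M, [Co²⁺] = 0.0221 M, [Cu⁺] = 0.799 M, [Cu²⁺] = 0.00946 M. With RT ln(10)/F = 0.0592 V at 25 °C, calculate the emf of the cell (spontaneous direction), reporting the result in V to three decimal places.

+1.818 V

Co³⁺/Co²⁺ is the cathode (higher E°), Cu²⁺/Cu⁺ the anode: E°cell = +1.85 − (+0.15) = +1.70 V, n = 1.
Overall: Co³⁺(aq) + Cu⁺(aq) → Co²⁺(aq) + Cu²⁺(aq)
Q = [Co²⁺]·[Cu²⁺] / ([Co³⁺]·[Cu⁺]); log Q = -1.999.
E = E° − (0.0592/n) log Q = +1.70 − (0.0592/1)(-1.999) = +1.818 V.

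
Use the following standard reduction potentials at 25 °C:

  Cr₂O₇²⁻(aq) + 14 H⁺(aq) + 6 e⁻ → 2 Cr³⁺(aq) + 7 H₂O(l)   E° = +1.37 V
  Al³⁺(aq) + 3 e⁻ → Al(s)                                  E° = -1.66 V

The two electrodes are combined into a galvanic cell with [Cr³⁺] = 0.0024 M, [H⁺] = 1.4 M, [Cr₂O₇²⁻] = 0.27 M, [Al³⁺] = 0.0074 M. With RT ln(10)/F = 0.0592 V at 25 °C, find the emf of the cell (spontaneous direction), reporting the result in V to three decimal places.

Cr₂O₇²⁻/Cr³⁺ is the cathode (higher E°), Al³⁺/Al the anode: E°cell = +1.37 − (-1.66) = +3.03 V, n = 6.
Overall: Cr₂O₇²⁻(aq) + 14 H⁺(aq) + 2 Al(s) → 2 Cr³⁺(aq) + 7 H₂O(l) + 2 Al³⁺(aq)
Q = [Cr³⁺]^2·[Al³⁺]^2 / ([Cr₂O₇²⁻]·[H⁺]^14); log Q = -10.978.
E = E° − (0.0592/n) log Q = +3.03 − (0.0592/6)(-10.978) = +3.138 V.

+3.138 V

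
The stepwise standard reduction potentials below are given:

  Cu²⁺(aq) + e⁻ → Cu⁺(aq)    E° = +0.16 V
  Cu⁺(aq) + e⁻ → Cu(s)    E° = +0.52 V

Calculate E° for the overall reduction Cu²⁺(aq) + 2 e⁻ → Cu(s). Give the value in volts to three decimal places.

Standard free energies of sequential steps add: ΔG°₃ = ΔG°₁ + ΔG°₂, so n₃E°₃ = n₁E°₁ + n₂E°₂.
E°₃ = (1×+0.16 + 1×+0.52) / 2 = (+0.680) / 2 = +0.340 V.

+0.340 V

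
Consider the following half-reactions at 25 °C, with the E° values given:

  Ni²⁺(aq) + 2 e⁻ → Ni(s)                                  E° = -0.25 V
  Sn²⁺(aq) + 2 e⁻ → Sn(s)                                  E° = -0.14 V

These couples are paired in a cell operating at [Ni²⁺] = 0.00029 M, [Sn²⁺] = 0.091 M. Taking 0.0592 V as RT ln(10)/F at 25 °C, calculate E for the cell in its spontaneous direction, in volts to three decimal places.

Sn²⁺/Sn is the cathode (higher E°), Ni²⁺/Ni the anode: E°cell = -0.14 − (-0.25) = +0.11 V, n = 2.
Overall: Sn²⁺(aq) + Ni(s) → Sn(s) + Ni²⁺(aq)
Q = [Ni²⁺] / ([Sn²⁺]); log Q = -2.497.
E = E° − (0.0592/n) log Q = +0.11 − (0.0592/2)(-2.497) = +0.184 V.

+0.184 V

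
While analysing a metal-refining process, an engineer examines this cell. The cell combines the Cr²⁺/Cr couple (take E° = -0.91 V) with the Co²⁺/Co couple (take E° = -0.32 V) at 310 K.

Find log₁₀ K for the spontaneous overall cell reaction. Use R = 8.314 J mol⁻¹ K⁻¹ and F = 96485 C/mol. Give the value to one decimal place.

Cathode: Co²⁺/Co; anode: Cr²⁺/Cr. E°cell = (-0.32) − (-0.91) = +0.59 V, with n = 2.
ΔG° = −nFE° = −RT ln K, so ln K = nFE°/(RT) = (2)(96485)(+0.59) / ((8.314)(310)) = 44.174.
log₁₀ K = 44.174 / ln 10 = 19.2.

19.2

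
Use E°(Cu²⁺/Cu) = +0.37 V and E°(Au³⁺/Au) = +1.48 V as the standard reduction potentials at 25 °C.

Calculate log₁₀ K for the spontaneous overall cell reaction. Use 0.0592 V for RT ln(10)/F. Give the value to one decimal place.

Cathode: Au³⁺/Au; anode: Cu²⁺/Cu. E°cell = +1.11 V, n = 6.
log K = nE°cell / 0.0592 = (6)(+1.11) / 0.0592 = 112.5.

112.5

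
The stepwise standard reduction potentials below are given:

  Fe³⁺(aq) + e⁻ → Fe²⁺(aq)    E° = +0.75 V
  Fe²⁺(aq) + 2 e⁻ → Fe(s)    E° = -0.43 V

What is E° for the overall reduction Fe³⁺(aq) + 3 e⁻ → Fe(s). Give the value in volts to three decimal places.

-0.037 V

Standard free energies of sequential steps add: ΔG°₃ = ΔG°₁ + ΔG°₂, so n₃E°₃ = n₁E°₁ + n₂E°₂.
E°₃ = (1×+0.75 + 2×-0.43) / 3 = (-0.110) / 3 = -0.037 V.
E° values themselves are not directly additive — weighting by electron count is essential.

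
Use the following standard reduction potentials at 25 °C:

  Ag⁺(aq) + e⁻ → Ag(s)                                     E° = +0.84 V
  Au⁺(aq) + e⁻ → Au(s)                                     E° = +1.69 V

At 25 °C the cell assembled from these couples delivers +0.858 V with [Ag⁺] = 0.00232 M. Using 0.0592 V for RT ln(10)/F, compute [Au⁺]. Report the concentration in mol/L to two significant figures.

0.0032 M

Au⁺/Au is the cathode, Ag⁺/Ag the anode: E°cell = +0.85 V, n = 1.
Overall reaction: Au⁺(aq) + Ag(s) → Au(s) + Ag⁺(aq); Q = [Ag⁺]^1/[Au⁺]^1.
From E = E° − (0.0592/n) log Q: log Q = (E° − E)·n/0.0592 = (+0.85 − (+0.858))·1/0.0592 = -0.1351.
So 1·log[Au⁺] = 1·log(0.00232) − log Q = -2.6345 − (-0.1351) = -2.4994; [Au⁺] = 10^(-2.4994) ≈ 0.0032 M.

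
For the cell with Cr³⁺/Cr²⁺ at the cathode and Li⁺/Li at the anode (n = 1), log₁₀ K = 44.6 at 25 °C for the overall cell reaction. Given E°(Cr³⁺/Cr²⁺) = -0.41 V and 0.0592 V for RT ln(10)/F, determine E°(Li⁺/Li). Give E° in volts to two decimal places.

E°cell = (0.0592/n)·log K = (0.0592/1)(44.6) = +2.640 V.
Since Cr³⁺/Cr²⁺ is the cathode and Li⁺/Li the anode, E°cell = E°(Cr³⁺/Cr²⁺) − E°(Li⁺/Li).
So E°(Li⁺/Li) = E°(Cr³⁺/Cr²⁺) − E°cell = (-0.41) − (+2.640) = -3.05 V.

-3.05 V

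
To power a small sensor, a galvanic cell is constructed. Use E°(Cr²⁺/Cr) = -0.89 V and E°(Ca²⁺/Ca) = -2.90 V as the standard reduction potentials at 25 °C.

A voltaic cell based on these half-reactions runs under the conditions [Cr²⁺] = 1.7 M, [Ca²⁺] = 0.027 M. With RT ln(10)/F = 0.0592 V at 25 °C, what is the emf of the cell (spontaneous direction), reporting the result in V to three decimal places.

+2.063 V

Cr²⁺/Cr is the cathode (higher E°), Ca²⁺/Ca the anode: E°cell = -0.89 − (-2.90) = +2.01 V, n = 2.
Overall: Cr²⁺(aq) + Ca(s) → Cr(s) + Ca²⁺(aq)
Q = [Ca²⁺] / ([Cr²⁺]); log Q = -1.799.
E = E° − (0.0592/n) log Q = +2.01 − (0.0592/2)(-1.799) = +2.063 V.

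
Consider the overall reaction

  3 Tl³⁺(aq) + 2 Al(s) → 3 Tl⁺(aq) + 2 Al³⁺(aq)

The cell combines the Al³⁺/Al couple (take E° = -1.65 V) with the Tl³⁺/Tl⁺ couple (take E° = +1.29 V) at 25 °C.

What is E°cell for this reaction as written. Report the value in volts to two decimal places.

The Tl³⁺/Tl⁺ couple has the higher reduction potential, so it is the cathode; Al³⁺/Al is oxidised at the anode.
E°cell = E°(cathode) − E°(anode) = (+1.29) − (-1.65) = +2.94 V.
Since E°cell > 0, the reaction is spontaneous under standard conditions.

+2.94 V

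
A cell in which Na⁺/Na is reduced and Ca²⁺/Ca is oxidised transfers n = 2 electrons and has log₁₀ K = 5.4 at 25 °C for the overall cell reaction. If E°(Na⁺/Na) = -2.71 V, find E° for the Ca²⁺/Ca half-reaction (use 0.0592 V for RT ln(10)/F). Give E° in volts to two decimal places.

E°cell = (0.0592/n)·log K = (0.0592/2)(5.4) = +0.160 V.
Since Na⁺/Na is the cathode and Ca²⁺/Ca the anode, E°cell = E°(Na⁺/Na) − E°(Ca²⁺/Ca).
So E°(Ca²⁺/Ca) = E°(Na⁺/Na) − E°cell = (-2.71) − (+0.160) = -2.87 V.

-2.87 V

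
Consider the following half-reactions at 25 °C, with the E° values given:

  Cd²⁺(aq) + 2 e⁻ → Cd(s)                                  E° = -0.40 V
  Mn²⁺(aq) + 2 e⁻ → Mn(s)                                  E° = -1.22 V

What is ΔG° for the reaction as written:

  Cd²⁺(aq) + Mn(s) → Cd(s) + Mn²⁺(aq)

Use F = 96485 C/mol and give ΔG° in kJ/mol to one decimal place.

As written, Cd²⁺/Cd is reduced (cathode) and Mn²⁺/Mn is oxidised (anode), so E°cell = (-0.40) − (-1.22) = +0.82 V.
Balancing electrons gives n = 2.
ΔG° = −nFE° = −(2)(96485)(+0.82) = -158,235 J = -158.2 kJ/mol.

-158.2 kJ/mol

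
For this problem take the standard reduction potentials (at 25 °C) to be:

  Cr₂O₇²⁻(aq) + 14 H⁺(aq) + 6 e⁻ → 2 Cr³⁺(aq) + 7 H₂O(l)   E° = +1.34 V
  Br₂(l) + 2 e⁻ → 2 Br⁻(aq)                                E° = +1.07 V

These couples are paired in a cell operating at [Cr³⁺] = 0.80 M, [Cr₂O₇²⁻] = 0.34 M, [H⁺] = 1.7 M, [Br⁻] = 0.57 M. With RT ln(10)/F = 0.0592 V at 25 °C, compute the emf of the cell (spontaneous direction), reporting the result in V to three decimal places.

Cr₂O₇²⁻/Cr³⁺ is the cathode (higher E°), Br₂/Br⁻ the anode: E°cell = +1.34 − (+1.07) = +0.27 V, n = 6.
Overall: Cr₂O₇²⁻(aq) + 14 H⁺(aq) + 6 Br⁻(aq) → 2 Cr³⁺(aq) + 7 H₂O(l) + 3 Br₂(l)
Q = [Cr³⁺]^2 / ([Cr₂O₇²⁻]·[H⁺]^14·[Br⁻]^6); log Q = -1.487.
E = E° − (0.0592/n) log Q = +0.27 − (0.0592/6)(-1.487) = +0.285 V.

+0.285 V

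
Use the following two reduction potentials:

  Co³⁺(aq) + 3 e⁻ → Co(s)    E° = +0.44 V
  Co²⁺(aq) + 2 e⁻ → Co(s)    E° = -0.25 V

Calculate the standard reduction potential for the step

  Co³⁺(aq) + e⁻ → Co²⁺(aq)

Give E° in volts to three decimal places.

Sequential free energies add, so n₃E°₃ = n₁E°₁ + n₂E°₂.
With n₃ = 3, and the known step contributing 2×(-0.25) V, the unknown satisfies 1·E° = 3×(+0.44) − 2×(-0.25) = +1.820.
E° = +1.820 / 1 = +1.820 V.

+1.820 V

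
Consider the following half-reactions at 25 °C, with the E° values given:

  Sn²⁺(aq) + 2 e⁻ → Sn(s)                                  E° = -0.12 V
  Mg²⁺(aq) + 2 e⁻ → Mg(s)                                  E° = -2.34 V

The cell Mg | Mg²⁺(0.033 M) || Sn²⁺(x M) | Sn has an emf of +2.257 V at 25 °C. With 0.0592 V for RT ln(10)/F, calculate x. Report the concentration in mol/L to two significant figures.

Sn²⁺/Sn is the cathode, Mg²⁺/Mg the anode: E°cell = +2.22 V, n = 2.
Overall reaction: Sn²⁺(aq) + Mg(s) → Sn(s) + Mg²⁺(aq); Q = [Mg²⁺]^1/[Sn²⁺]^1.
From E = E° − (0.0592/n) log Q: log Q = (E° − E)·n/0.0592 = (+2.22 − (+2.257))·2/0.0592 = -1.2500.
So 1·log[Sn²⁺] = 1·log(0.033) − log Q = -1.4815 − (-1.2500) = -0.2315; [Sn²⁺] = 10^(-0.2315) ≈ 0.59 M.

0.59 M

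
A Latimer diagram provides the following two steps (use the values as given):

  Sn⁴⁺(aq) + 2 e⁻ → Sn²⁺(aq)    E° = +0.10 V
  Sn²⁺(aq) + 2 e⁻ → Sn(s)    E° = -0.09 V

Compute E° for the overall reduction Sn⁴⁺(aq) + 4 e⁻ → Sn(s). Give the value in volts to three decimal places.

Standard free energies of sequential steps add: ΔG°₃ = ΔG°₁ + ΔG°₂, so n₃E°₃ = n₁E°₁ + n₂E°₂.
E°₃ = (2×+0.10 + 2×-0.09) / 4 = (+0.020) / 4 = +0.005 V.

+0.005 V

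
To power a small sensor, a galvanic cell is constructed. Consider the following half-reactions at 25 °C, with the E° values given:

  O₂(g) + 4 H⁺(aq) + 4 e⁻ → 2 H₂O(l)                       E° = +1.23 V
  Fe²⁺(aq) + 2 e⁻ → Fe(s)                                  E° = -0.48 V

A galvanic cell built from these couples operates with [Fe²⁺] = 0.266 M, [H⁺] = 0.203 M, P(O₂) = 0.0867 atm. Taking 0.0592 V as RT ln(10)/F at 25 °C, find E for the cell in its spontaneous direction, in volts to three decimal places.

+1.670 V

O₂/H₂O is the cathode (higher E°), Fe²⁺/Fe the anode: E°cell = +1.23 − (-0.48) = +1.71 V, n = 4.
Overall: O₂(g) + 4 H⁺(aq) + 2 Fe(s) → 2 H₂O(l) + 2 Fe²⁺(aq)
Q = [Fe²⁺]^2 / (P(O₂)·[H⁺]^4); log Q = 2.682.
E = E° − (0.0592/n) log Q = +1.71 − (0.0592/4)(2.682) = +1.670 V.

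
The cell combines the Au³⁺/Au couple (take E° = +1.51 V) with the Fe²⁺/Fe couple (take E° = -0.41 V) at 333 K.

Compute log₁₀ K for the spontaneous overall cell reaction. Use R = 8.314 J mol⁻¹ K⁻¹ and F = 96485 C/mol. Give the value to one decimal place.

Cathode: Au³⁺/Au; anode: Fe²⁺/Fe. E°cell = (+1.51) − (-0.41) = +1.92 V, with n = 6.
ΔG° = −nFE° = −RT ln K, so ln K = nFE°/(RT) = (6)(96485)(+1.92) / ((8.314)(333)) = 401.475.
log₁₀ K = 401.475 / ln 10 = 174.4.

174.4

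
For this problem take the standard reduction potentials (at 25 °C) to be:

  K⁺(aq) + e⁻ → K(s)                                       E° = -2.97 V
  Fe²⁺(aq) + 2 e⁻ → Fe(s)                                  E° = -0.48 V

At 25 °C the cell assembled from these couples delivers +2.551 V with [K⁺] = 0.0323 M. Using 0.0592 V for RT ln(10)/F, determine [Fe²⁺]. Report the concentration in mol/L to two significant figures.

0.12 M

Fe²⁺/Fe is the cathode, K⁺/K the anode: E°cell = +2.49 V, n = 2.
Overall reaction: Fe²⁺(aq) + 2 K(s) → Fe(s) + 2 K⁺(aq); Q = [K⁺]^2/[Fe²⁺]^1.
From E = E° − (0.0592/n) log Q: log Q = (E° − E)·n/0.0592 = (+2.49 − (+2.551))·2/0.0592 = -2.0608.
So 1·log[Fe²⁺] = 2·log(0.0323) − log Q = -2.9816 − (-2.0608) = -0.9208; [Fe²⁺] = 10^(-0.9208) ≈ 0.12 M.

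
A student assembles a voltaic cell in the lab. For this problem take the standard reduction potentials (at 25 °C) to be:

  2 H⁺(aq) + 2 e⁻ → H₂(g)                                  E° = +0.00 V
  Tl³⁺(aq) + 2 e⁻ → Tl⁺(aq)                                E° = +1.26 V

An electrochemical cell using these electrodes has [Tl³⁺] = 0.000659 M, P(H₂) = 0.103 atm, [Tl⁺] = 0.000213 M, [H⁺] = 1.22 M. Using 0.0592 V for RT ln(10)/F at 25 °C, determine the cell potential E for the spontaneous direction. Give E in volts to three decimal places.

+1.240 V

Tl³⁺/Tl⁺ is the cathode (higher E°), H⁺/H₂ the anode: E°cell = +1.26 − (+0.00) = +1.26 V, n = 2.
Overall: Tl³⁺(aq) + H₂(g) → Tl⁺(aq) + 2 H⁺(aq)
Q = [Tl⁺]·[H⁺]^2 / ([Tl³⁺]·P(H₂)); log Q = 0.669.
E = E° − (0.0592/n) log Q = +1.26 − (0.0592/2)(0.669) = +1.240 V.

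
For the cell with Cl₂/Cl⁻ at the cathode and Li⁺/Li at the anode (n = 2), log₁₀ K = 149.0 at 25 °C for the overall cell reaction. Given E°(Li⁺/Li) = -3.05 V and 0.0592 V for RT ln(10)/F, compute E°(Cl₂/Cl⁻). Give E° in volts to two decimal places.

+1.36 V

E°cell = (0.0592/n)·log K = (0.0592/2)(149.0) = +4.410 V.
Since Cl₂/Cl⁻ is the cathode and Li⁺/Li the anode, E°cell = E°(Cl₂/Cl⁻) − E°(Li⁺/Li).
So E°(Cl₂/Cl⁻) = E°cell + E°(Li⁺/Li) = +4.410 + (-3.05) = +1.36 V.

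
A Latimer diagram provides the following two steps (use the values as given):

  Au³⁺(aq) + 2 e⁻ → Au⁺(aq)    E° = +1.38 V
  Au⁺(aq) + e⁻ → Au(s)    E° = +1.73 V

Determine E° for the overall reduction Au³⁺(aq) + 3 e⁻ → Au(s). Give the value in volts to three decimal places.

Standard free energies of sequential steps add: ΔG°₃ = ΔG°₁ + ΔG°₂, so n₃E°₃ = n₁E°₁ + n₂E°₂.
E°₃ = (2×+1.38 + 1×+1.73) / 3 = (+4.490) / 3 = +1.497 V.
E° values themselves are not directly additive — weighting by electron count is essential.

+1.497 V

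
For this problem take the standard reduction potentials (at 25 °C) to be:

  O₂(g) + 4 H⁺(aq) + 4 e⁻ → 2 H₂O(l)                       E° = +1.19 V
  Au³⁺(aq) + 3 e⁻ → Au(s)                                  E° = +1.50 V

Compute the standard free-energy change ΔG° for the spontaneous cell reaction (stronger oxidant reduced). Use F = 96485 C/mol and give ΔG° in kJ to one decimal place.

-358.9 kJ

Au³⁺/Au (E° = +1.50 V) is the cathode; O₂/H₂O (E° = +1.19 V) is the anode, so E°cell = +0.31 V.
Balancing electrons gives n = 12 (lcm of 3 and 4).
ΔG° = −nFE° = −(12)(96485)(+0.31) = -358,924 J = -358.9 kJ.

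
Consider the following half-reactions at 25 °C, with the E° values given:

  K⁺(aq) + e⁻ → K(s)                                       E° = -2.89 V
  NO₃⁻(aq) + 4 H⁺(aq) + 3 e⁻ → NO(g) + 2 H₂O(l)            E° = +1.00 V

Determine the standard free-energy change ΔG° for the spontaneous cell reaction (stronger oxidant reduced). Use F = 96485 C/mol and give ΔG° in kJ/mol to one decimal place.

-1126.0 kJ/mol

NO₃⁻/NO (E° = +1.00 V) is the cathode; K⁺/K (E° = -2.89 V) is the anode, so E°cell = +3.89 V.
Balancing electrons gives n = 3 (lcm of 3 and 1).
ΔG° = −nFE° = −(3)(96485)(+3.89) = -1,125,980 J = -1126.0 kJ/mol.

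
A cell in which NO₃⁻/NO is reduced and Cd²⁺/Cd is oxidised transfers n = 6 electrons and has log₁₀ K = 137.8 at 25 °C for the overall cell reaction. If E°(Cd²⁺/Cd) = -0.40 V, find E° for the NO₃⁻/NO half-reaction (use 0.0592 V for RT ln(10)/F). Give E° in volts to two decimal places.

+0.96 V

E°cell = (0.0592/n)·log K = (0.0592/6)(137.8) = +1.360 V.
Since NO₃⁻/NO is the cathode and Cd²⁺/Cd the anode, E°cell = E°(NO₃⁻/NO) − E°(Cd²⁺/Cd).
So E°(NO₃⁻/NO) = E°cell + E°(Cd²⁺/Cd) = +1.360 + (-0.40) = +0.96 V.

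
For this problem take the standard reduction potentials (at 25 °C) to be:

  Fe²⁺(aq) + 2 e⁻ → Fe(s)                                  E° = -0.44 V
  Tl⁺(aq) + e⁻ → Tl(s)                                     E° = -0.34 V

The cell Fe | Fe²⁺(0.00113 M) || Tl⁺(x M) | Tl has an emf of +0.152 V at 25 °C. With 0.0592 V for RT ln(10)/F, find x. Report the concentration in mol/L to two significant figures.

Tl⁺/Tl is the cathode, Fe²⁺/Fe the anode: E°cell = +0.10 V, n = 2.
Overall reaction: 2 Tl⁺(aq) + Fe(s) → 2 Tl(s) + Fe²⁺(aq); Q = [Fe²⁺]^1/[Tl⁺]^2.
From E = E° − (0.0592/n) log Q: log Q = (E° − E)·n/0.0592 = (+0.10 − (+0.152))·2/0.0592 = -1.7568.
So 2·log[Tl⁺] = 1·log(0.00113) − log Q = -2.9469 − (-1.7568) = -1.1901; log[Tl⁺] = -1.1901 / 2 = -0.5950; [Tl⁺] = 10^(-0.5950) ≈ 0.25 M.

0.25 M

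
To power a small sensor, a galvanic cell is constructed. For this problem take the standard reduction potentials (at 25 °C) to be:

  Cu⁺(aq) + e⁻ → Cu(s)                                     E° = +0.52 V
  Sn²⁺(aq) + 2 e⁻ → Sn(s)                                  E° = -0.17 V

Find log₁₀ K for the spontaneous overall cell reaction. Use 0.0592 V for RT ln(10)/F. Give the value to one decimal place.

23.3

Cathode: Cu⁺/Cu; anode: Sn²⁺/Sn. E°cell = +0.69 V, n = 2.
log K = nE°cell / 0.0592 = (2)(+0.69) / 0.0592 = 23.3.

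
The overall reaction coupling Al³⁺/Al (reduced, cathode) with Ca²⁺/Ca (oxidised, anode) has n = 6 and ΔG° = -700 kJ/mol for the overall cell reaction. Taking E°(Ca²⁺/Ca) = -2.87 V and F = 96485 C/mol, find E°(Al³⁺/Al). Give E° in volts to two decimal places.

-1.66 V

E°cell = −ΔG°/(nF) = −(-700×10³)/((6)(96485)) = +1.209 V.
Since Al³⁺/Al is the cathode and Ca²⁺/Ca the anode, E°cell = E°(Al³⁺/Al) − E°(Ca²⁺/Ca).
So E°(Al³⁺/Al) = E°cell + E°(Ca²⁺/Ca) = +1.209 + (-2.87) = -1.66 V.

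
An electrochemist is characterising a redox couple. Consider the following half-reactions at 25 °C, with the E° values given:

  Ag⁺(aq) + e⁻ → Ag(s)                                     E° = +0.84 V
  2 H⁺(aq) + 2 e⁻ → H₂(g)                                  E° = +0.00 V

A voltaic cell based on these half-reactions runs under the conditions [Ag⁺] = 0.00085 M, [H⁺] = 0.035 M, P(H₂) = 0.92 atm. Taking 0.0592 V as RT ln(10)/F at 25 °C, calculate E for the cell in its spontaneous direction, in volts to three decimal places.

+0.743 V

Ag⁺/Ag is the cathode (higher E°), H⁺/H₂ the anode: E°cell = +0.84 − (+0.00) = +0.84 V, n = 2.
Overall: 2 Ag⁺(aq) + H₂(g) → 2 Ag(s) + 2 H⁺(aq)
Q = [H⁺]^2 / ([Ag⁺]^2·P(H₂)); log Q = 3.266.
E = E° − (0.0592/n) log Q = +0.84 − (0.0592/2)(3.266) = +0.743 V.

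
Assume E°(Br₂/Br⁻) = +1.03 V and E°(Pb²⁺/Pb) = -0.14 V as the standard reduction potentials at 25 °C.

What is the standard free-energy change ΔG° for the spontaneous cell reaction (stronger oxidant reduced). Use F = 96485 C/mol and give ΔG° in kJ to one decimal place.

-225.8 kJ

Br₂/Br⁻ (E° = +1.03 V) is the cathode; Pb²⁺/Pb (E° = -0.14 V) is the anode, so E°cell = +1.17 V.
Balancing electrons gives n = 2 (lcm of 2 and 2).
ΔG° = −nFE° = −(2)(96485)(+1.17) = -225,775 J = -225.8 kJ.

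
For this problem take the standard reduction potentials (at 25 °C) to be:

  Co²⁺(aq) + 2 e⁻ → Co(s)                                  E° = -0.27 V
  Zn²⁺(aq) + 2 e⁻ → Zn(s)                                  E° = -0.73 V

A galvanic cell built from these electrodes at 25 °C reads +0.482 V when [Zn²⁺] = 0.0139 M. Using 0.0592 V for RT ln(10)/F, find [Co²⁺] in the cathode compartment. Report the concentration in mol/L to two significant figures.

0.077 M

Co²⁺/Co is the cathode, Zn²⁺/Zn the anode: E°cell = +0.46 V, n = 2.
Overall reaction: Co²⁺(aq) + Zn(s) → Co(s) + Zn²⁺(aq); Q = [Zn²⁺]^1/[Co²⁺]^1.
From E = E° − (0.0592/n) log Q: log Q = (E° − E)·n/0.0592 = (+0.46 − (+0.482))·2/0.0592 = -0.7432.
So 1·log[Co²⁺] = 1·log(0.0139) − log Q = -1.8570 − (-0.7432) = -1.1138; [Co²⁺] = 10^(-1.1138) ≈ 0.077 M.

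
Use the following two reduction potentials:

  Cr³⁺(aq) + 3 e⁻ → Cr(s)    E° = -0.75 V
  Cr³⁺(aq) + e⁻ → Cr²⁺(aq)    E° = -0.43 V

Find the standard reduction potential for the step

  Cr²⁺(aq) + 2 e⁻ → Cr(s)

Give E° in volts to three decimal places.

Sequential free energies add, so n₃E°₃ = n₁E°₁ + n₂E°₂.
With n₃ = 3, and the known step contributing 1×(-0.43) V, the unknown satisfies 2·E° = 3×(-0.75) − 1×(-0.43) = -1.820.
E° = -1.820 / 2 = -0.910 V.

-0.910 V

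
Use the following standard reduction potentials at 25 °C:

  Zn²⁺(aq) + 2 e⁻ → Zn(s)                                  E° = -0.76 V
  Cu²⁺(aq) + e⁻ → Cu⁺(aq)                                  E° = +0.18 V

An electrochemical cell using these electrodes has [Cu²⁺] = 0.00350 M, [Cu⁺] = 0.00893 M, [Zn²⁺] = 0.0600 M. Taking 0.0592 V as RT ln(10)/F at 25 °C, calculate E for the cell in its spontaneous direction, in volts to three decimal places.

+0.952 V

Cu²⁺/Cu⁺ is the cathode (higher E°), Zn²⁺/Zn the anode: E°cell = +0.18 − (-0.76) = +0.94 V, n = 2.
Overall: 2 Cu²⁺(aq) + Zn(s) → 2 Cu⁺(aq) + Zn²⁺(aq)
Q = [Cu⁺]^2·[Zn²⁺] / ([Cu²⁺]^2); log Q = -0.408.
E = E° − (0.0592/n) log Q = +0.94 − (0.0592/2)(-0.408) = +0.952 V.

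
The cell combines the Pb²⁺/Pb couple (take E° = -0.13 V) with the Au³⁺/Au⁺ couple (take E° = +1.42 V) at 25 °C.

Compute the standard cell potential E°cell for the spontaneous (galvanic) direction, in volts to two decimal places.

The Au³⁺/Au⁺ couple has the higher reduction potential, so it is the cathode; Pb²⁺/Pb is oxidised at the anode.
E°cell = E°(cathode) − E°(anode) = (+1.42) − (-0.13) = +1.55 V.
Since E°cell > 0, the reaction is spontaneous under standard conditions.

+1.55 V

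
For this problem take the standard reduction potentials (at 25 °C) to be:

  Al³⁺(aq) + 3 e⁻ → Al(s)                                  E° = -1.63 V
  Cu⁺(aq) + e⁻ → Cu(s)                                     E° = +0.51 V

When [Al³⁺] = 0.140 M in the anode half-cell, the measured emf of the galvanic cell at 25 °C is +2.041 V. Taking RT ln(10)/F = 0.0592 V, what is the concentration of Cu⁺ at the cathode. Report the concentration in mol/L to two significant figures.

Cu⁺/Cu is the cathode, Al³⁺/Al the anode: E°cell = +2.14 V, n = 3.
Overall reaction: 3 Cu⁺(aq) + Al(s) → 3 Cu(s) + Al³⁺(aq); Q = [Al³⁺]^1/[Cu⁺]^3.
From E = E° − (0.0592/n) log Q: log Q = (E° − E)·n/0.0592 = (+2.14 − (+2.041))·3/0.0592 = 5.0169.
So 3·log[Cu⁺] = 1·log(0.14) − log Q = -0.8539 − (5.0169) = -5.8708; log[Cu⁺] = -5.8708 / 3 = -1.9569; [Cu⁺] = 10^(-1.9569) ≈ 0.011 M.

0.011 M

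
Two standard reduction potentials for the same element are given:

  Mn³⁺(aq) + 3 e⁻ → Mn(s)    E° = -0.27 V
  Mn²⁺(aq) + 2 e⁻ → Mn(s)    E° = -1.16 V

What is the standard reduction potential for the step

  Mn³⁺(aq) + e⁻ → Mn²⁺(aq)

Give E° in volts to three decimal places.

+1.510 V

Sequential free energies add, so n₃E°₃ = n₁E°₁ + n₂E°₂.
With n₃ = 3, and the known step contributing 2×(-1.16) V, the unknown satisfies 1·E° = 3×(-0.27) − 2×(-1.16) = +1.510.
E° = +1.510 / 1 = +1.510 V.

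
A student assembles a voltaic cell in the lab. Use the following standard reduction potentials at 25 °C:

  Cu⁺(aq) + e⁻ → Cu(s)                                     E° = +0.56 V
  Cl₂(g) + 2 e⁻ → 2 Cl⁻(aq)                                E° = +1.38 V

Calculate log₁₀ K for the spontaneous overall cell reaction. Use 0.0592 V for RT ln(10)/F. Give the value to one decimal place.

Cathode: Cl₂/Cl⁻; anode: Cu⁺/Cu. E°cell = +0.82 V, n = 2.
log K = nE°cell / 0.0592 = (2)(+0.82) / 0.0592 = 27.7.

27.7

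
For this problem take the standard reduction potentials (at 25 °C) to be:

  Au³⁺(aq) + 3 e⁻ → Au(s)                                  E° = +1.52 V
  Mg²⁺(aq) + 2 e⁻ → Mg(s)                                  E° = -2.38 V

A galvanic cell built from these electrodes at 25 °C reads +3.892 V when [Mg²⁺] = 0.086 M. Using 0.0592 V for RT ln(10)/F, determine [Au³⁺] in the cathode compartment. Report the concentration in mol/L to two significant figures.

Au³⁺/Au is the cathode, Mg²⁺/Mg the anode: E°cell = +3.90 V, n = 6.
Overall reaction: 2 Au³⁺(aq) + 3 Mg(s) → 2 Au(s) + 3 Mg²⁺(aq); Q = [Mg²⁺]^3/[Au³⁺]^2.
From E = E° − (0.0592/n) log Q: log Q = (E° − E)·n/0.0592 = (+3.90 − (+3.892))·6/0.0592 = 0.8108.
So 2·log[Au³⁺] = 3·log(0.086) − log Q = -3.1965 − (0.8108) = -4.0073; log[Au³⁺] = -4.0073 / 2 = -2.0036; [Au³⁺] = 10^(-2.0036) ≈ 0.0099 M.

0.0099 M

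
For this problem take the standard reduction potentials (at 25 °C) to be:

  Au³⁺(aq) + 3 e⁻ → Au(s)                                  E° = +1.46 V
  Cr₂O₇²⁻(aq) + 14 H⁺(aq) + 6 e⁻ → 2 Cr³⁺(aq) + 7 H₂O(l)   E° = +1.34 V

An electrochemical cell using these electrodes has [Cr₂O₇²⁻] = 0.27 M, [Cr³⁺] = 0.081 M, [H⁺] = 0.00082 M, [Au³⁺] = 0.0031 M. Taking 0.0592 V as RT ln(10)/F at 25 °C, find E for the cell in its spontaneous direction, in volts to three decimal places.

Au³⁺/Au is the cathode (higher E°), Cr₂O₇²⁻/Cr³⁺ the anode: E°cell = +1.46 − (+1.34) = +0.12 V, n = 6.
Overall: 2 Au³⁺(aq) + 2 Cr³⁺(aq) + 7 H₂O(l) → 2 Au(s) + Cr₂O₇²⁻(aq) + 14 H⁺(aq)
Q = [Cr₂O₇²⁻]·[H⁺]^14 / ([Au³⁺]^2·[Cr³⁺]^2); log Q = -36.575.
E = E° − (0.0592/n) log Q = +0.12 − (0.0592/6)(-36.575) = +0.481 V.

+0.481 V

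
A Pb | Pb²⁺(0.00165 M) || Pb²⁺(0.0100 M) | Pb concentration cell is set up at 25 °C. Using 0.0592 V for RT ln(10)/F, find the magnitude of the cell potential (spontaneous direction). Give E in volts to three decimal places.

+0.023 V

For a concentration cell E°cell = 0. The 0.0100 M side is the cathode (reduction is favoured where [Pb²⁺] is higher).
With n = 2, E = −(0.0592/2) log([Pb²⁺]ₐₙ/[Pb²⁺]꜀ₐₜ) = −(0.0592/2) log(0.00165/0.01) = −(0.0592/2)(-0.783) = +0.023 V.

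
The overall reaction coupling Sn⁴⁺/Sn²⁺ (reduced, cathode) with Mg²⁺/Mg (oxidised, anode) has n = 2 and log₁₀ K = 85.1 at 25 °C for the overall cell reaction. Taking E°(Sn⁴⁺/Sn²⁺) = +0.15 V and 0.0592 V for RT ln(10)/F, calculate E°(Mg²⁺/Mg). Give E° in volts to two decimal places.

-2.37 V

E°cell = (0.0592/n)·log K = (0.0592/2)(85.1) = +2.519 V.
Since Sn⁴⁺/Sn²⁺ is the cathode and Mg²⁺/Mg the anode, E°cell = E°(Sn⁴⁺/Sn²⁺) − E°(Mg²⁺/Mg).
So E°(Mg²⁺/Mg) = E°(Sn⁴⁺/Sn²⁺) − E°cell = (+0.15) − (+2.519) = -2.37 V.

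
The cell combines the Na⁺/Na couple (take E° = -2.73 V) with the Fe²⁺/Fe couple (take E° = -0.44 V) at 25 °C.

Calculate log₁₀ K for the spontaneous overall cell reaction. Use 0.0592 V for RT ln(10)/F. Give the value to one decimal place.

77.4

Cathode: Fe²⁺/Fe; anode: Na⁺/Na. E°cell = +2.29 V, n = 2.
log K = nE°cell / 0.0592 = (2)(+2.29) / 0.0592 = 77.4.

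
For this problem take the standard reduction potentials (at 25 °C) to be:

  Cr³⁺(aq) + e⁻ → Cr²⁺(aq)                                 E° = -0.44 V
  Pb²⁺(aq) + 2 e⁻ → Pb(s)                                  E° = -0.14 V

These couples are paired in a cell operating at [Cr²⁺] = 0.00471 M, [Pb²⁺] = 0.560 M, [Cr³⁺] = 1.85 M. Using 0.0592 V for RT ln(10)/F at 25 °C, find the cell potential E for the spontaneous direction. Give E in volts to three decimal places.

+0.139 V

Pb²⁺/Pb is the cathode (higher E°), Cr³⁺/Cr²⁺ the anode: E°cell = -0.14 − (-0.44) = +0.30 V, n = 2.
Overall: Pb²⁺(aq) + 2 Cr²⁺(aq) → Pb(s) + 2 Cr³⁺(aq)
Q = [Cr³⁺]^2 / ([Pb²⁺]·[Cr²⁺]^2); log Q = 5.440.
E = E° − (0.0592/n) log Q = +0.30 − (0.0592/2)(5.440) = +0.139 V.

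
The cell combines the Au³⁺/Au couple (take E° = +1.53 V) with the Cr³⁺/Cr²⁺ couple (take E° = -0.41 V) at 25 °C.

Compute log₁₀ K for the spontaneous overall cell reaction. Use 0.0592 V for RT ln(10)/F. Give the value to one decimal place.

Cathode: Au³⁺/Au; anode: Cr³⁺/Cr²⁺. E°cell = +1.94 V, n = 3.
log K = nE°cell / 0.0592 = (3)(+1.94) / 0.0592 = 98.3.

98.3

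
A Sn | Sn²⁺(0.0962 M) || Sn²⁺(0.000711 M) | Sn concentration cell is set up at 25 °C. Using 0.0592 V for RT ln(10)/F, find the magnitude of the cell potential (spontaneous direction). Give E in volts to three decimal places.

+0.063 V

For a concentration cell E°cell = 0. The 0.0962 M side is the cathode (reduction is favoured where [Sn²⁺] is higher).
With n = 2, E = −(0.0592/2) log([Sn²⁺]ₐₙ/[Sn²⁺]꜀ₐₜ) = −(0.0592/2) log(0.000711/0.0962) = −(0.0592/2)(-2.131) = +0.063 V.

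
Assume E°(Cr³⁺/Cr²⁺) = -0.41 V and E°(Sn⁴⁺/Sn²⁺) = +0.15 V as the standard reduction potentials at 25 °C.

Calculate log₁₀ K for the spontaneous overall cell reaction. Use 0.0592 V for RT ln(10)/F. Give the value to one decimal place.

Cathode: Sn⁴⁺/Sn²⁺; anode: Cr³⁺/Cr²⁺. E°cell = +0.56 V, n = 2.
log K = nE°cell / 0.0592 = (2)(+0.56) / 0.0592 = 18.9.

18.9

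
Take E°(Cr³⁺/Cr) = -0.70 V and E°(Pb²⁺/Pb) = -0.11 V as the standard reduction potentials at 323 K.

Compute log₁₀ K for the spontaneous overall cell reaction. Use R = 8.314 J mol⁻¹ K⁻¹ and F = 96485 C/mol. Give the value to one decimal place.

55.2

Cathode: Pb²⁺/Pb; anode: Cr³⁺/Cr. E°cell = (-0.11) − (-0.70) = +0.59 V, with n = 6.
ΔG° = −nFE° = −RT ln K, so ln K = nFE°/(RT) = (6)(96485)(+0.59) / ((8.314)(323)) = 127.189.
log₁₀ K = 127.189 / ln 10 = 55.2.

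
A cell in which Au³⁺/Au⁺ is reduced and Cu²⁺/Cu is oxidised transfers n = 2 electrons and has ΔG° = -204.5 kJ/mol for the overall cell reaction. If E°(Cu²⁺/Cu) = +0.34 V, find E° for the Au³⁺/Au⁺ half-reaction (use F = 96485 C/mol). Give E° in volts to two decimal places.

+1.40 V

E°cell = −ΔG°/(nF) = −(-204.5×10³)/((2)(96485)) = +1.060 V.
Since Au³⁺/Au⁺ is the cathode and Cu²⁺/Cu the anode, E°cell = E°(Au³⁺/Au⁺) − E°(Cu²⁺/Cu).
So E°(Au³⁺/Au⁺) = E°cell + E°(Cu²⁺/Cu) = +1.060 + (+0.34) = +1.40 V.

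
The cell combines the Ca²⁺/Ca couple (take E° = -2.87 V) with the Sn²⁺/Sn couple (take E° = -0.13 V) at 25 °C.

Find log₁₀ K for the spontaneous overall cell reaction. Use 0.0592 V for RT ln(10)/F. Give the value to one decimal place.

92.6

Cathode: Sn²⁺/Sn; anode: Ca²⁺/Ca. E°cell = +2.74 V, n = 2.
log K = nE°cell / 0.0592 = (2)(+2.74) / 0.0592 = 92.6.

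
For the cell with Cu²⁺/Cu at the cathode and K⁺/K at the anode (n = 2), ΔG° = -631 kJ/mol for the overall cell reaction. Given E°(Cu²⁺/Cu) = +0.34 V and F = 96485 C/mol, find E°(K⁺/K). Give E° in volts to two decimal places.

E°cell = −ΔG°/(nF) = −(-631×10³)/((2)(96485)) = +3.270 V.
Since Cu²⁺/Cu is the cathode and K⁺/K the anode, E°cell = E°(Cu²⁺/Cu) − E°(K⁺/K).
So E°(K⁺/K) = E°(Cu²⁺/Cu) − E°cell = (+0.34) − (+3.270) = -2.93 V.

-2.93 V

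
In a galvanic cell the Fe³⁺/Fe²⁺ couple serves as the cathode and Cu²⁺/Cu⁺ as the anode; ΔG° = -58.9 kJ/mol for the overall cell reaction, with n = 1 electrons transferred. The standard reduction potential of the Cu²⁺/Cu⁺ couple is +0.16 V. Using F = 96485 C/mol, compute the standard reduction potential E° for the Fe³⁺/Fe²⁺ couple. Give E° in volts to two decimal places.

+0.77 V

E°cell = −ΔG°/(nF) = −(-58.9×10³)/((1)(96485)) = +0.610 V.
Since Fe³⁺/Fe²⁺ is the cathode and Cu²⁺/Cu⁺ the anode, E°cell = E°(Fe³⁺/Fe²⁺) − E°(Cu²⁺/Cu⁺).
So E°(Fe³⁺/Fe²⁺) = E°cell + E°(Cu²⁺/Cu⁺) = +0.610 + (+0.16) = +0.77 V.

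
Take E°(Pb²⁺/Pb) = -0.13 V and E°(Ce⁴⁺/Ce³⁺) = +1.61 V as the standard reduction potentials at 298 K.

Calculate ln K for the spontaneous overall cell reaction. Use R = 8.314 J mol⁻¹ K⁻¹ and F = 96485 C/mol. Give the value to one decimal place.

Cathode: Ce⁴⁺/Ce³⁺; anode: Pb²⁺/Pb. E°cell = (+1.61) − (-0.13) = +1.74 V, with n = 2.
ΔG° = −nFE° = −RT ln K, so ln K = nFE°/(RT) = (2)(96485)(+1.74) / ((8.314)(298)) = 135.523.

135.5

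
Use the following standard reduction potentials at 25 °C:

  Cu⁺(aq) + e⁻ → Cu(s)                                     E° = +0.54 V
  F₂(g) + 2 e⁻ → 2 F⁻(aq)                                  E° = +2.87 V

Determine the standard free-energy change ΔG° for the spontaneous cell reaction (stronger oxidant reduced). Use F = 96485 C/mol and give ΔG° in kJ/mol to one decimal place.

F₂/F⁻ (E° = +2.87 V) is the cathode; Cu⁺/Cu (E° = +0.54 V) is the anode, so E°cell = +2.33 V.
Balancing electrons gives n = 2 (lcm of 2 and 1).
ΔG° = −nFE° = −(2)(96485)(+2.33) = -449,620 J = -449.6 kJ/mol.

-449.6 kJ/mol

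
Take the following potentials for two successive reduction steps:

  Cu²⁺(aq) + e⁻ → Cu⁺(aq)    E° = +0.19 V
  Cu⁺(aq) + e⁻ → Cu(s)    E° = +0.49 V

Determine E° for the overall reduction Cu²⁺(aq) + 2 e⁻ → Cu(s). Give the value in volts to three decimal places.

Since ΔG° = −nFE° is additive over sequential reductions, n₃E°₃ = n₁E°₁ + n₂E°₂.
E°₃ = (1×+0.19 + 1×+0.49) / 2 = (+0.680) / 2 = +0.340 V.

+0.340 V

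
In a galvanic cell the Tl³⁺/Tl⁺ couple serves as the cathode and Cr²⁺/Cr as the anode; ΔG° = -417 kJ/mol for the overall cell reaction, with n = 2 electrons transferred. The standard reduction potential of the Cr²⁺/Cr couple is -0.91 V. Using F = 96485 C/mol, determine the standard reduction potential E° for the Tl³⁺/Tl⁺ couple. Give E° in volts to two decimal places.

+1.25 V

E°cell = −ΔG°/(nF) = −(-417×10³)/((2)(96485)) = +2.161 V.
Since Tl³⁺/Tl⁺ is the cathode and Cr²⁺/Cr the anode, E°cell = E°(Tl³⁺/Tl⁺) − E°(Cr²⁺/Cr).
So E°(Tl³⁺/Tl⁺) = E°cell + E°(Cr²⁺/Cr) = +2.161 + (-0.91) = +1.25 V.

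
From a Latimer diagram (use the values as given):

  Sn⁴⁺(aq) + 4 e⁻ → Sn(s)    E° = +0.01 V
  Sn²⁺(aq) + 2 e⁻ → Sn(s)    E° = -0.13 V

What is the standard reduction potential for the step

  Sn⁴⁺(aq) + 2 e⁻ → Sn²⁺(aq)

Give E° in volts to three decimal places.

Sequential free energies add, so n₃E°₃ = n₁E°₁ + n₂E°₂.
With n₃ = 4, and the known step contributing 2×(-0.13) V, the unknown satisfies 2·E° = 4×(+0.01) − 2×(-0.13) = +0.300.
E° = +0.300 / 2 = +0.150 V.

+0.150 V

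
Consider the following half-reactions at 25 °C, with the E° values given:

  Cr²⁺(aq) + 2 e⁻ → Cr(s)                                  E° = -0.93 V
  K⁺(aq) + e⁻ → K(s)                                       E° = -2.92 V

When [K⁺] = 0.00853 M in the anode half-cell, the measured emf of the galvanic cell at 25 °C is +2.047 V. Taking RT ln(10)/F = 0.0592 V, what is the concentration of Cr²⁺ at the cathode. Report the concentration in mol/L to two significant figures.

0.0061 M

Cr²⁺/Cr is the cathode, K⁺/K the anode: E°cell = +1.99 V, n = 2.
Overall reaction: Cr²⁺(aq) + 2 K(s) → Cr(s) + 2 K⁺(aq); Q = [K⁺]^2/[Cr²⁺]^1.
From E = E° − (0.0592/n) log Q: log Q = (E° − E)·n/0.0592 = (+1.99 − (+2.047))·2/0.0592 = -1.9257.
So 1·log[Cr²⁺] = 2·log(0.00853) − log Q = -4.1381 − (-1.9257) = -2.2124; [Cr²⁺] = 10^(-2.2124) ≈ 0.0061 M.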